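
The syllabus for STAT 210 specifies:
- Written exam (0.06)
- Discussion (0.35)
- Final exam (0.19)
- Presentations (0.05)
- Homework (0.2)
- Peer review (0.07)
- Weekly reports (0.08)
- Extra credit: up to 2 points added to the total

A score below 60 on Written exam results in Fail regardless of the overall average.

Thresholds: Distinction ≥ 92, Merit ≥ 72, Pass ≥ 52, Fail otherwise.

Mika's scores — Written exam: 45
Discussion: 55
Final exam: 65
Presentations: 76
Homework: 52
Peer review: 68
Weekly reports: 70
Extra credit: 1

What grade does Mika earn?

Fail

Written exam score 45 < 60: minimum not met.
Weighted total:
  Written exam 45 × 0.06 = 2.7
  Discussion 55 × 0.35 = 19.25
  Final exam 65 × 0.19 = 12.35
  Presentations 76 × 0.05 = 3.8
  Homework 52 × 0.2 = 10.4
  Peer review 68 × 0.07 = 4.76
  Weekly reports 70 × 0.08 = 5.6
Sum = 58.86
Extra credit: 58.86 + 1 = 59.86
Because the Written exam minimum was not met, the result is Fail.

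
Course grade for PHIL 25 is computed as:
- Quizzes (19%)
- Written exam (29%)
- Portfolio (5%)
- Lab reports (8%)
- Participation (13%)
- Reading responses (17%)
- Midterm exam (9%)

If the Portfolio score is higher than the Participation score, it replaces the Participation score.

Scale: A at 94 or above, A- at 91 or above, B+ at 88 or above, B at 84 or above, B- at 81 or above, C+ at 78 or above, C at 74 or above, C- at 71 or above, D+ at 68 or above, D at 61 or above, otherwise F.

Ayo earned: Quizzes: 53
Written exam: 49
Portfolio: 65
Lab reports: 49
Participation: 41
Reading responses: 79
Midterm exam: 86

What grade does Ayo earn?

D

Portfolio (65) > Participation (41), so Participation counts as 65.
Weighted total:
  Quizzes 53 × 0.19 = 10.07
  Written exam 49 × 0.29 = 14.21
  Portfolio 65 × 0.05 = 3.25
  Lab reports 49 × 0.08 = 3.92
  Participation 65 × 0.13 = 8.45
  Reading responses 79 × 0.17 = 13.43
  Midterm exam 86 × 0.09 = 7.74
Sum = 61.07
61.07 is ≥ 61 and < 68 → D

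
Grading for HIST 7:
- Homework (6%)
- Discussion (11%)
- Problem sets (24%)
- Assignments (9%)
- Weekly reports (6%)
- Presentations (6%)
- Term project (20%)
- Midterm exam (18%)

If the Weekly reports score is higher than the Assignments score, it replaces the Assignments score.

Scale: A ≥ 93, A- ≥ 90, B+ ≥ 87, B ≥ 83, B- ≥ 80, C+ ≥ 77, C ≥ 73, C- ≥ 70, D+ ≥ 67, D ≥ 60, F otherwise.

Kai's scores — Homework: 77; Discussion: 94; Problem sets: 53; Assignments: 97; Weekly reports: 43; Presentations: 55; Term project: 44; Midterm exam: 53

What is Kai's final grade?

Weekly reports (43) ≤ Assignments (97), so Assignments stays at 97.
Weighted total:
  Homework 77 × 0.06 = 4.62
  Discussion 94 × 0.11 = 10.34
  Problem sets 53 × 0.24 = 12.72
  Assignments 97 × 0.09 = 8.73
  Weekly reports 43 × 0.06 = 2.58
  Presentations 55 × 0.06 = 3.3
  Term project 44 × 0.2 = 8.8
  Midterm exam 53 × 0.18 = 9.54
Sum = 60.63
60.63 is ≥ 60 and < 67 → D

D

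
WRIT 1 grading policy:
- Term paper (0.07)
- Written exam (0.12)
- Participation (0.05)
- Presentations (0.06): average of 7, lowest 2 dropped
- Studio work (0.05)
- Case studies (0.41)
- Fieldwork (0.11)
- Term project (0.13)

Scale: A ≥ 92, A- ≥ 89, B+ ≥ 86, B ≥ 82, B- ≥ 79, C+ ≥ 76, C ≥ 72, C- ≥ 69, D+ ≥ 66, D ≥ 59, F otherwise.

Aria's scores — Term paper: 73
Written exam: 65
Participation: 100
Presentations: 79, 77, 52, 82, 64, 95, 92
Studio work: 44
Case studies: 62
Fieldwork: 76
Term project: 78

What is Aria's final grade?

C-

Presentations: drop 52, 64 → average of remaining 5 = 425/5 = 85
Weighted total:
  Term paper 73 × 0.07 = 5.11
  Written exam 65 × 0.12 = 7.8
  Participation 100 × 0.05 = 5
  Presentations 85 × 0.06 = 5.1
  Studio work 44 × 0.05 = 2.2
  Case studies 62 × 0.41 = 25.42
  Fieldwork 76 × 0.11 = 8.36
  Term project 78 × 0.13 = 10.14
Sum = 69.13
69.13 is ≥ 69 and < 72 → C-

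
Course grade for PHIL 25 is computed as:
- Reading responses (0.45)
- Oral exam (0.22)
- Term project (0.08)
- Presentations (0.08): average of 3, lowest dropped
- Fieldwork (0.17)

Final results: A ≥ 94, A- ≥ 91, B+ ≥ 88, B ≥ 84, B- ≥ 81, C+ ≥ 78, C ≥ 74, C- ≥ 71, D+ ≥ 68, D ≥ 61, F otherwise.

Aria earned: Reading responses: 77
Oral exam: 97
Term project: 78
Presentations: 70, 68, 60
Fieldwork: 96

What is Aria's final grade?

Presentations: drop 60 → average of remaining 2 = 138/2 = 69
Weighted total:
  Reading responses 77 × 0.45 = 34.65
  Oral exam 97 × 0.22 = 21.34
  Term project 78 × 0.08 = 6.24
  Presentations 69 × 0.08 = 5.52
  Fieldwork 96 × 0.17 = 16.32
Sum = 84.07
84.07 is ≥ 84 and < 88 → B

B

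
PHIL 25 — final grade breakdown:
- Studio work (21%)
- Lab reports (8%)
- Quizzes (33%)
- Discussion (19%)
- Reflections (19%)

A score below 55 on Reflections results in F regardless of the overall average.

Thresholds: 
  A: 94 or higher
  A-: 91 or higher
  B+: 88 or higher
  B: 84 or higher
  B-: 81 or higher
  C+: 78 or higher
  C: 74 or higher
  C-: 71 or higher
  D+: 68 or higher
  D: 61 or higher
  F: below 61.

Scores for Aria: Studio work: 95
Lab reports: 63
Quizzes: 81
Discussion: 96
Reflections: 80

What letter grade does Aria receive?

B

Reflections score 80 ≥ 55: minimum met.
Weighted total:
  Studio work 95 × 0.21 = 19.95
  Lab reports 63 × 0.08 = 5.04
  Quizzes 81 × 0.33 = 26.73
  Discussion 96 × 0.19 = 18.24
  Reflections 80 × 0.19 = 15.2
Sum = 85.16
85.16 is ≥ 84 and < 88 → B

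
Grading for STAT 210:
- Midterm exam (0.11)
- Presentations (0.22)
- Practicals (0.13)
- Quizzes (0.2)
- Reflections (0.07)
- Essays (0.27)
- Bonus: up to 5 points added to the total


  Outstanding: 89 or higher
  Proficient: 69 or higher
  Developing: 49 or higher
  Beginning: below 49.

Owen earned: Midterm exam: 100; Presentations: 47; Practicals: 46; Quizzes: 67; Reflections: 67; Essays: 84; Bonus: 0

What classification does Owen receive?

Developing

Weighted total:
  Midterm exam 100 × 0.11 = 11
  Presentations 47 × 0.22 = 10.34
  Practicals 46 × 0.13 = 5.98
  Quizzes 67 × 0.2 = 13.4
  Reflections 67 × 0.07 = 4.69
  Essays 84 × 0.27 = 22.68
Sum = 68.09
Bonus: 68.09 + 0 = 68.09
68.09 is ≥ 49 and < 69 → Developing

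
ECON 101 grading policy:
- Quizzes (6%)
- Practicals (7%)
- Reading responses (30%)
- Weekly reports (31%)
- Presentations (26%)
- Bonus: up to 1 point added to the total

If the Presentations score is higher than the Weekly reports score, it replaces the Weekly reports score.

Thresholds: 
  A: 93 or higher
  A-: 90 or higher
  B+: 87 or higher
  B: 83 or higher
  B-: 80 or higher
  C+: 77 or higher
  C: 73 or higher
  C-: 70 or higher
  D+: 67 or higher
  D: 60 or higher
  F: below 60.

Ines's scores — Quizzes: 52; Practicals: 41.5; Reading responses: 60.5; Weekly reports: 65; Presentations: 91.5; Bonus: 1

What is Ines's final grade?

C+

Presentations (91.5) > Weekly reports (65), so Weekly reports counts as 91.5.
Weighted total:
  Quizzes 52 × 0.06 = 3.12
  Practicals 41.5 × 0.07 = 2.905
  Reading responses 60.5 × 0.3 = 18.15
  Weekly reports 91.5 × 0.31 = 28.365
  Presentations 91.5 × 0.26 = 23.79
Sum = 76.33
Bonus: 76.33 + 1 = 77.33
77.33 is ≥ 77 and < 80 → C+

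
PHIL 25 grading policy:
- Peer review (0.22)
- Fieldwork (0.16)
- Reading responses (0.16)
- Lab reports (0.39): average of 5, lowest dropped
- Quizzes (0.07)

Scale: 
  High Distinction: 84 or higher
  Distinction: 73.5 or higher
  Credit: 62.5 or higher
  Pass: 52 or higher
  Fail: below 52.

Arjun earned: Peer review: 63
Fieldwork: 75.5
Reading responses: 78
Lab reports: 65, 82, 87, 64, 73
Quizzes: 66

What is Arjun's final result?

Credit

Lab reports: drop 64 → average of remaining 4 = 307/4 = 76.75
Weighted total:
  Peer review 63 × 0.22 = 13.86
  Fieldwork 75.5 × 0.16 = 12.08
  Reading responses 78 × 0.16 = 12.48
  Lab reports 76.75 × 0.39 = 29.9325
  Quizzes 66 × 0.07 = 4.62
Sum = 72.9725
72.9725 is ≥ 62.5 and < 73.5 → Credit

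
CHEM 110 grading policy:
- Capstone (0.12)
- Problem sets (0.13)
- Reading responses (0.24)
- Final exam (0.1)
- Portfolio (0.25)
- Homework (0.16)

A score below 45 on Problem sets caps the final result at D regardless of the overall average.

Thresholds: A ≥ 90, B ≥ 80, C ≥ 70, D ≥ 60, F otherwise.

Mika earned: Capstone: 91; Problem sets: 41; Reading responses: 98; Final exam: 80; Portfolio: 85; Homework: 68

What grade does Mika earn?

Problem sets score 41 < 45: minimum not met.
Weighted total:
  Capstone 91 × 0.12 = 10.92
  Problem sets 41 × 0.13 = 5.33
  Reading responses 98 × 0.24 = 23.52
  Final exam 80 × 0.1 = 8
  Portfolio 85 × 0.25 = 21.25
  Homework 68 × 0.16 = 10.88
Sum = 79.9
79.9 would be C; cap at D applies → D.

D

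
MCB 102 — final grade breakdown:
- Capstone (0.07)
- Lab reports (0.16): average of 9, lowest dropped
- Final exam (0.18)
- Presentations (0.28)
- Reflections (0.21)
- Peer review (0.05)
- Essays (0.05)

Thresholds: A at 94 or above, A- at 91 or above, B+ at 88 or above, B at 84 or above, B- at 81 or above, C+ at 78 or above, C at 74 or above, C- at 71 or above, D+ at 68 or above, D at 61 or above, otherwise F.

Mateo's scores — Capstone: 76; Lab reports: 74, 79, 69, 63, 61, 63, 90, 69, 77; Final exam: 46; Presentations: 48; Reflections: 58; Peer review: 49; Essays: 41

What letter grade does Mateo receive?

F

Lab reports: drop 61 → average of remaining 8 = 584/8 = 73
Weighted total:
  Capstone 76 × 0.07 = 5.32
  Lab reports 73 × 0.16 = 11.68
  Final exam 46 × 0.18 = 8.28
  Presentations 48 × 0.28 = 13.44
  Reflections 58 × 0.21 = 12.18
  Peer review 49 × 0.05 = 2.45
  Essays 41 × 0.05 = 2.05
Sum = 55.4
55.4 < 61 → F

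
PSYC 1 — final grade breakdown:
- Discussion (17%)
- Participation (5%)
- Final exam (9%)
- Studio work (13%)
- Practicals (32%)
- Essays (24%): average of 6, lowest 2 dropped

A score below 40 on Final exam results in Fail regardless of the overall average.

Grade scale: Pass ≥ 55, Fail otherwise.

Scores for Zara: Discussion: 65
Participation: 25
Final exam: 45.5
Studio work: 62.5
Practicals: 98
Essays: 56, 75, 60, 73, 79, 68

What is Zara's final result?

Pass

Essays: drop 56, 60 → average of remaining 4 = 295/4 = 73.75
Final exam score 45.5 ≥ 40: minimum met.
Weighted total:
  Discussion 65 × 0.17 = 11.05
  Participation 25 × 0.05 = 1.25
  Final exam 45.5 × 0.09 = 4.095
  Studio work 62.5 × 0.13 = 8.125
  Practicals 98 × 0.32 = 31.36
  Essays 73.75 × 0.24 = 17.7
Sum = 73.58
73.58 ≥ 55 → Pass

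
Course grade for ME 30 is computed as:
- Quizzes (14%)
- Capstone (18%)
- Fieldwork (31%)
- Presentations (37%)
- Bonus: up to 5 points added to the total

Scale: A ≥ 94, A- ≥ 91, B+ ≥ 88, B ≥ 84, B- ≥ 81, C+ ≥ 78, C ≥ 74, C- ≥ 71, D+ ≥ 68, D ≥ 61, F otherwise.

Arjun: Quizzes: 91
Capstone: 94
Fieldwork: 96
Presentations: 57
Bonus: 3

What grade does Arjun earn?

B-

Weighted total:
  Quizzes 91 × 0.14 = 12.74
  Capstone 94 × 0.18 = 16.92
  Fieldwork 96 × 0.31 = 29.76
  Presentations 57 × 0.37 = 21.09
Sum = 80.51
Bonus: 80.51 + 3 = 83.51
83.51 is ≥ 81 and < 84 → B-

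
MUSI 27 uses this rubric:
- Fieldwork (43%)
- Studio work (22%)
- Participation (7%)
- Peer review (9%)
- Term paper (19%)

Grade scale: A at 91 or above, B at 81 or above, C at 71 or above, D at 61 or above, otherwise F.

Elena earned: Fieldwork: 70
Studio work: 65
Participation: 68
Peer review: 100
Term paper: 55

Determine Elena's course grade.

Weighted total:
  Fieldwork 70 × 0.43 = 30.1
  Studio work 65 × 0.22 = 14.3
  Participation 68 × 0.07 = 4.76
  Peer review 100 × 0.09 = 9
  Term paper 55 × 0.19 = 10.45
Sum = 68.61
68.61 is ≥ 61 and < 71 → D

D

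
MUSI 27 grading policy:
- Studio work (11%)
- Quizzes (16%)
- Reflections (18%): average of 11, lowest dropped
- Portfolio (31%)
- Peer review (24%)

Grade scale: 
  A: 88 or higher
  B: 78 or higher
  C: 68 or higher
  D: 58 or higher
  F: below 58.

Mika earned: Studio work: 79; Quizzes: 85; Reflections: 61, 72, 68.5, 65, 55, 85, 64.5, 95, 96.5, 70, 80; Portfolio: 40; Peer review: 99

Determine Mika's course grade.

Reflections: drop 55 → average of remaining 10 = 757.5/10 = 75.75
Weighted total:
  Studio work 79 × 0.11 = 8.69
  Quizzes 85 × 0.16 = 13.6
  Reflections 75.75 × 0.18 = 13.635
  Portfolio 40 × 0.31 = 12.4
  Peer review 99 × 0.24 = 23.76
Sum = 72.085
72.085 is ≥ 68 and < 78 → C

C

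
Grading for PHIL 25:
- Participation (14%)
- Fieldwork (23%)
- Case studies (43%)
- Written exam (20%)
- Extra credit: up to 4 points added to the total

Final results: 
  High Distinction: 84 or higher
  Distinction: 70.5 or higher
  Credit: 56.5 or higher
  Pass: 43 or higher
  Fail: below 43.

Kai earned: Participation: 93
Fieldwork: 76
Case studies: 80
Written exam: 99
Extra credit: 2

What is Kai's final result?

Weighted total:
  Participation 93 × 0.14 = 13.02
  Fieldwork 76 × 0.23 = 17.48
  Case studies 80 × 0.43 = 34.4
  Written exam 99 × 0.2 = 19.8
Sum = 84.7
Extra credit: 84.7 + 2 = 86.7
86.7 ≥ 84 → High Distinction

High Distinction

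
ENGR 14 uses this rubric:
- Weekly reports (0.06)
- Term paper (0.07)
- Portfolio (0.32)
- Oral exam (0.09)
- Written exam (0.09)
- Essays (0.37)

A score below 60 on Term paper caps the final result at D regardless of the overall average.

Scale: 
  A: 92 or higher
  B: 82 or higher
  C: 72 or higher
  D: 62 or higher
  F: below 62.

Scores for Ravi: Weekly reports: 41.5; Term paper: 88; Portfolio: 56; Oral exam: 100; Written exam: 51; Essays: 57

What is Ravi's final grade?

Term paper score 88 ≥ 60: minimum met.
Weighted total:
  Weekly reports 41.5 × 0.06 = 2.49
  Term paper 88 × 0.07 = 6.16
  Portfolio 56 × 0.32 = 17.92
  Oral exam 100 × 0.09 = 9
  Written exam 51 × 0.09 = 4.59
  Essays 57 × 0.37 = 21.09
Sum = 61.25
61.25 < 62 → F

F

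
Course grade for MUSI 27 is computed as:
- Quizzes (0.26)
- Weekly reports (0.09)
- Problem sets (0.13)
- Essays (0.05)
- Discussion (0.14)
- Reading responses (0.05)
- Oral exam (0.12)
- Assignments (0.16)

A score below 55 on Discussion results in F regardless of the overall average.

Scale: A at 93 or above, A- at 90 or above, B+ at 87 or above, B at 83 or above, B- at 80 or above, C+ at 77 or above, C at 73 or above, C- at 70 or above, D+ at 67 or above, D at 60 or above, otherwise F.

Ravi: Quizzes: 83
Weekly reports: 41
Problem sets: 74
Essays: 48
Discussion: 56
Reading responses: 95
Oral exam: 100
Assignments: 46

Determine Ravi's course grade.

D+

Discussion score 56 ≥ 55: minimum met.
Weighted total:
  Quizzes 83 × 0.26 = 21.58
  Weekly reports 41 × 0.09 = 3.69
  Problem sets 74 × 0.13 = 9.62
  Essays 48 × 0.05 = 2.4
  Discussion 56 × 0.14 = 7.84
  Reading responses 95 × 0.05 = 4.75
  Oral exam 100 × 0.12 = 12
  Assignments 46 × 0.16 = 7.36
Sum = 69.24
69.24 is ≥ 67 and < 70 → D+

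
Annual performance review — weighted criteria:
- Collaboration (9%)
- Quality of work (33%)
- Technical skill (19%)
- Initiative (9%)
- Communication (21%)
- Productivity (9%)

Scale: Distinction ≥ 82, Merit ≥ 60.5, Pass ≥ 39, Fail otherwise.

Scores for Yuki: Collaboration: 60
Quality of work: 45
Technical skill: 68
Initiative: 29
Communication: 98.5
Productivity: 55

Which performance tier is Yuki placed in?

Merit

Weighted total:
  Collaboration 60 × 0.09 = 5.4
  Quality of work 45 × 0.33 = 14.85
  Technical skill 68 × 0.19 = 12.92
  Initiative 29 × 0.09 = 2.61
  Communication 98.5 × 0.21 = 20.685
  Productivity 55 × 0.09 = 4.95
Sum = 61.415
61.415 is ≥ 60.5 and < 82 → Merit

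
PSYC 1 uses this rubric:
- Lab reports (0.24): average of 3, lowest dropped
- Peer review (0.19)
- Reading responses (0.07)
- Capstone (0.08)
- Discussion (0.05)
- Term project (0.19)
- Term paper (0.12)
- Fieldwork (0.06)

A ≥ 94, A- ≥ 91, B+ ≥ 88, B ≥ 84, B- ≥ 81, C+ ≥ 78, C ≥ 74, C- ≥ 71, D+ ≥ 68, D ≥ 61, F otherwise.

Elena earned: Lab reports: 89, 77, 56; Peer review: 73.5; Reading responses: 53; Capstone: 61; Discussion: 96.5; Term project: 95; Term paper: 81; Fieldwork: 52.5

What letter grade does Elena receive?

Lab reports: drop 56 → average of remaining 2 = 166/2 = 83
Weighted total:
  Lab reports 83 × 0.24 = 19.92
  Peer review 73.5 × 0.19 = 13.965
  Reading responses 53 × 0.07 = 3.71
  Capstone 61 × 0.08 = 4.88
  Discussion 96.5 × 0.05 = 4.825
  Term project 95 × 0.19 = 18.05
  Term paper 81 × 0.12 = 9.72
  Fieldwork 52.5 × 0.06 = 3.15
Sum = 78.22
78.22 is ≥ 78 and < 81 → C+

C+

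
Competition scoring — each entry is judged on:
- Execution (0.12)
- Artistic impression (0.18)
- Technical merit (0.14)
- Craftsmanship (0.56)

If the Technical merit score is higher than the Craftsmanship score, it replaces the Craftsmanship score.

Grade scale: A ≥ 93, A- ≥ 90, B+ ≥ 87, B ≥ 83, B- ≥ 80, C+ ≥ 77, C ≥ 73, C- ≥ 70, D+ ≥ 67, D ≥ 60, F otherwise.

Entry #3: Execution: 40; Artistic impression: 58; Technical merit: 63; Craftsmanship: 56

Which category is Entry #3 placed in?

Technical merit (63) > Craftsmanship (56), so Craftsmanship counts as 63.
Weighted total:
  Execution 40 × 0.12 = 4.8
  Artistic impression 58 × 0.18 = 10.44
  Technical merit 63 × 0.14 = 8.82
  Craftsmanship 63 × 0.56 = 35.28
Sum = 59.34
59.34 < 60 → F

F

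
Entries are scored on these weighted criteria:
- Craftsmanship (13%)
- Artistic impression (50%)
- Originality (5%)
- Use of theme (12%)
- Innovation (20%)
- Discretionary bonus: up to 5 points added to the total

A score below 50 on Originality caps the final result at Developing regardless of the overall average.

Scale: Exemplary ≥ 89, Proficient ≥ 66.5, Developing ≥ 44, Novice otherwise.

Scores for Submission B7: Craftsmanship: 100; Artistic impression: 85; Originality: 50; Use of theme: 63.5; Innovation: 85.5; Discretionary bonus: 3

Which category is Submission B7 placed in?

Originality score 50 ≥ 50: minimum met.
Weighted total:
  Craftsmanship 100 × 0.13 = 13
  Artistic impression 85 × 0.5 = 42.5
  Originality 50 × 0.05 = 2.5
  Use of theme 63.5 × 0.12 = 7.62
  Innovation 85.5 × 0.2 = 17.1
Sum = 82.72
Discretionary bonus: 82.72 + 3 = 85.72
85.72 is ≥ 66.5 and < 89 → Proficient

Proficient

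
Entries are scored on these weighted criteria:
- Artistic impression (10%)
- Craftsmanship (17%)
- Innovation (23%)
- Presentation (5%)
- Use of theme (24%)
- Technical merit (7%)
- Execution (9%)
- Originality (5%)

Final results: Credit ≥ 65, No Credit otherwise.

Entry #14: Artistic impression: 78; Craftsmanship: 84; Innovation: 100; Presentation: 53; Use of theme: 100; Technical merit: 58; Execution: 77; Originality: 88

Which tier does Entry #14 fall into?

Credit

Weighted total:
  Artistic impression 78 × 0.1 = 7.8
  Craftsmanship 84 × 0.17 = 14.28
  Innovation 100 × 0.23 = 23
  Presentation 53 × 0.05 = 2.65
  Use of theme 100 × 0.24 = 24
  Technical merit 58 × 0.07 = 4.06
  Execution 77 × 0.09 = 6.93
  Originality 88 × 0.05 = 4.4
Sum = 87.12
87.12 ≥ 65 → Credit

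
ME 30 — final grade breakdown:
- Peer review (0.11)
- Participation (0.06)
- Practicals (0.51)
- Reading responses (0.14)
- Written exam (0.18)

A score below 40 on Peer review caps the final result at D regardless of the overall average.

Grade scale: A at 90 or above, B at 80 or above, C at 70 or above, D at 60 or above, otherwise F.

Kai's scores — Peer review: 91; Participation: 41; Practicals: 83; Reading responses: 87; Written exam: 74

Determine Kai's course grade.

B

Peer review score 91 ≥ 40: minimum met.
Weighted total:
  Peer review 91 × 0.11 = 10.01
  Participation 41 × 0.06 = 2.46
  Practicals 83 × 0.51 = 42.33
  Reading responses 87 × 0.14 = 12.18
  Written exam 74 × 0.18 = 13.32
Sum = 80.3
80.3 is ≥ 80 and < 90 → B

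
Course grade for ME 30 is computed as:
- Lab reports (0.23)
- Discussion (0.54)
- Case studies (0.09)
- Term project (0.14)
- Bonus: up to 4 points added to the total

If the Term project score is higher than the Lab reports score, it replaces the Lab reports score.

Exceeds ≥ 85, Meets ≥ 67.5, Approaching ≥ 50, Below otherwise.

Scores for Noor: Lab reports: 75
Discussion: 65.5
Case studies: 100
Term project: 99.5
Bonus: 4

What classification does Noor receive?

Term project (99.5) > Lab reports (75), so Lab reports counts as 99.5.
Weighted total:
  Lab reports 99.5 × 0.23 = 22.885
  Discussion 65.5 × 0.54 = 35.37
  Case studies 100 × 0.09 = 9
  Term project 99.5 × 0.14 = 13.93
Sum = 81.185
Bonus: 81.185 + 4 = 85.185
85.185 ≥ 85 → Exceeds

Exceeds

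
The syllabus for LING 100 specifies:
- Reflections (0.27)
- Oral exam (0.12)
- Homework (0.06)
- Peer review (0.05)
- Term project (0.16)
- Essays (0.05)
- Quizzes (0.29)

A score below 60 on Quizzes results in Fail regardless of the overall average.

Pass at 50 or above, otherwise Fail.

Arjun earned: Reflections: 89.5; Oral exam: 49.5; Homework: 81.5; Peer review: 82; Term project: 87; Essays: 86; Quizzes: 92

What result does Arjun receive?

Quizzes score 92 ≥ 60: minimum met.
Weighted total:
  Reflections 89.5 × 0.27 = 24.165
  Oral exam 49.5 × 0.12 = 5.94
  Homework 81.5 × 0.06 = 4.89
  Peer review 82 × 0.05 = 4.1
  Term project 87 × 0.16 = 13.92
  Essays 86 × 0.05 = 4.3
  Quizzes 92 × 0.29 = 26.68
Sum = 83.995
83.995 ≥ 50 → Pass

Pass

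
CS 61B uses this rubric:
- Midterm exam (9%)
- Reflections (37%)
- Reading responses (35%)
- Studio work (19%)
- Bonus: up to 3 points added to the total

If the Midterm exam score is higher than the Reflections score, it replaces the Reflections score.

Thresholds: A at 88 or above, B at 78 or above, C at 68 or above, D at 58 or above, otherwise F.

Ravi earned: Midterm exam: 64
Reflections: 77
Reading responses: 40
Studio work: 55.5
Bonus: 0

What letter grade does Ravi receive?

Midterm exam (64) ≤ Reflections (77), so Reflections stays at 77.
Weighted total:
  Midterm exam 64 × 0.09 = 5.76
  Reflections 77 × 0.37 = 28.49
  Reading responses 40 × 0.35 = 14
  Studio work 55.5 × 0.19 = 10.545
Sum = 58.795
Bonus: 58.795 + 0 = 58.795
58.795 is ≥ 58 and < 68 → D

D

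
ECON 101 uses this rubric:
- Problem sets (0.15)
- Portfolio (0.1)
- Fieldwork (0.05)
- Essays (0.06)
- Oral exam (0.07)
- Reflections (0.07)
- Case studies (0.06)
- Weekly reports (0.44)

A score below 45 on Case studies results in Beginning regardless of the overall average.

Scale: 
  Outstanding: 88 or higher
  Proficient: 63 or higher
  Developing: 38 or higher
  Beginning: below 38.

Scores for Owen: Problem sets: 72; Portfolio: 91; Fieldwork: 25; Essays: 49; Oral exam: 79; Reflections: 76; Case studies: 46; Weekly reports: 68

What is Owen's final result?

Case studies score 46 ≥ 45: minimum met.
Weighted total:
  Problem sets 72 × 0.15 = 10.8
  Portfolio 91 × 0.1 = 9.1
  Fieldwork 25 × 0.05 = 1.25
  Essays 49 × 0.06 = 2.94
  Oral exam 79 × 0.07 = 5.53
  Reflections 76 × 0.07 = 5.32
  Case studies 46 × 0.06 = 2.76
  Weekly reports 68 × 0.44 = 29.92
Sum = 67.62
67.62 is ≥ 63 and < 88 → Proficient

Proficient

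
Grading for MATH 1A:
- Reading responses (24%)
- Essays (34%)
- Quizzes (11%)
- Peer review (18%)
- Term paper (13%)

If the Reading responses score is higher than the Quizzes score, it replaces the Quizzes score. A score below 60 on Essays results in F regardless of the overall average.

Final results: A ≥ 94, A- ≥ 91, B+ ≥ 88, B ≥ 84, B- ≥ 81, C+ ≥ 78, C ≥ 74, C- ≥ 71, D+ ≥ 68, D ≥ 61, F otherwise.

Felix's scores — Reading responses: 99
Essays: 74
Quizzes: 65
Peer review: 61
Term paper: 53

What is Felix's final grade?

C

Reading responses (99) > Quizzes (65), so Quizzes counts as 99.
Essays score 74 ≥ 60: minimum met.
Weighted total:
  Reading responses 99 × 0.24 = 23.76
  Essays 74 × 0.34 = 25.16
  Quizzes 99 × 0.11 = 10.89
  Peer review 61 × 0.18 = 10.98
  Term paper 53 × 0.13 = 6.89
Sum = 77.68
77.68 is ≥ 74 and < 78 → C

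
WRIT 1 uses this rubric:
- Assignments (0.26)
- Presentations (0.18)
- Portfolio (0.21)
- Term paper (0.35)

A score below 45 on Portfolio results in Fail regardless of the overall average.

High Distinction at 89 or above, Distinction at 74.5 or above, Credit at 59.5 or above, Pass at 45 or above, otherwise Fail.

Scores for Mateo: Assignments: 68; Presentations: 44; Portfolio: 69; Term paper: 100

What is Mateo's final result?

Distinction

Portfolio score 69 ≥ 45: minimum met.
Weighted total:
  Assignments 68 × 0.26 = 17.68
  Presentations 44 × 0.18 = 7.92
  Portfolio 69 × 0.21 = 14.49
  Term paper 100 × 0.35 = 35
Sum = 75.09
75.09 is ≥ 74.5 and < 89 → Distinction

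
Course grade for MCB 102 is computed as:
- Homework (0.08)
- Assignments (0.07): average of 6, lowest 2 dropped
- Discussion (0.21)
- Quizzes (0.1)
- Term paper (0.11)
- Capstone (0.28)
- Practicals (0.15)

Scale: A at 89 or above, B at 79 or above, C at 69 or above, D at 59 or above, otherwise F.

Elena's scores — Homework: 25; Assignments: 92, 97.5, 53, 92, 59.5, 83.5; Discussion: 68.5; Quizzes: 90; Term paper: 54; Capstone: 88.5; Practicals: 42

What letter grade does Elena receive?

Assignments: drop 53, 59.5 → average of remaining 4 = 365/4 = 91.25
Weighted total:
  Homework 25 × 0.08 = 2
  Assignments 91.25 × 0.07 = 6.3875
  Discussion 68.5 × 0.21 = 14.385
  Quizzes 90 × 0.1 = 9
  Term paper 54 × 0.11 = 5.94
  Capstone 88.5 × 0.28 = 24.78
  Practicals 42 × 0.15 = 6.3
Sum = 68.7925
68.7925 is ≥ 59 and < 69 → D

D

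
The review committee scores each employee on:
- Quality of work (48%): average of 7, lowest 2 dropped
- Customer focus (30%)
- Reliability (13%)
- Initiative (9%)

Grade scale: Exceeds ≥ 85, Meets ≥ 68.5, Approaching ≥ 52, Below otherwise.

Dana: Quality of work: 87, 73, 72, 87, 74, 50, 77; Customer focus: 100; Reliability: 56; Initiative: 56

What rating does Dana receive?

Quality of work: drop 50, 72 → average of remaining 5 = 398/5 = 79.6
Weighted total:
  Quality of work 79.6 × 0.48 = 38.208
  Customer focus 100 × 0.3 = 30
  Reliability 56 × 0.13 = 7.28
  Initiative 56 × 0.09 = 5.04
Sum = 80.528
80.528 is ≥ 68.5 and < 85 → Meets

Meets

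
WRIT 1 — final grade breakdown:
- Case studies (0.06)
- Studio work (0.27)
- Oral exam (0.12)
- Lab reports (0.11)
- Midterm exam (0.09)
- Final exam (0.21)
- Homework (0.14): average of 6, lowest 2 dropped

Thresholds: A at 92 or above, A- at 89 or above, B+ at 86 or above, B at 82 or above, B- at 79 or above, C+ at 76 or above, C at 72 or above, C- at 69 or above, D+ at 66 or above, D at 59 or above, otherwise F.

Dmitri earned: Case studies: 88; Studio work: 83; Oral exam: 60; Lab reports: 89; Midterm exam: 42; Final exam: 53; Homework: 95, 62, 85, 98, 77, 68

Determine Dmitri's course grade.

Homework: drop 62, 68 → average of remaining 4 = 355/4 = 88.75
Weighted total:
  Case studies 88 × 0.06 = 5.28
  Studio work 83 × 0.27 = 22.41
  Oral exam 60 × 0.12 = 7.2
  Lab reports 89 × 0.11 = 9.79
  Midterm exam 42 × 0.09 = 3.78
  Final exam 53 × 0.21 = 11.13
  Homework 88.75 × 0.14 = 12.425
Sum = 72.015
72.015 is ≥ 72 and < 76 → C

C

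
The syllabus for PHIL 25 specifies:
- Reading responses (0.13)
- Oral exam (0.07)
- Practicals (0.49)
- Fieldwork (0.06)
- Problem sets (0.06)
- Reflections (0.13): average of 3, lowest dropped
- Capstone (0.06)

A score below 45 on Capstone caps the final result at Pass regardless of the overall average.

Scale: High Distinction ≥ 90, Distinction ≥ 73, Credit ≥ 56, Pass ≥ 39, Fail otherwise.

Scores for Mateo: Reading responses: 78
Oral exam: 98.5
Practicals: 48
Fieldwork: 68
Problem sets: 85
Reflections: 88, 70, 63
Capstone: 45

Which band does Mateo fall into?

Credit

Reflections: drop 63 → average of remaining 2 = 158/2 = 79
Capstone score 45 ≥ 45: minimum met.
Weighted total:
  Reading responses 78 × 0.13 = 10.14
  Oral exam 98.5 × 0.07 = 6.895
  Practicals 48 × 0.49 = 23.52
  Fieldwork 68 × 0.06 = 4.08
  Problem sets 85 × 0.06 = 5.1
  Reflections 79 × 0.13 = 10.27
  Capstone 45 × 0.06 = 2.7
Sum = 62.705
62.705 is ≥ 56 and < 73 → Credit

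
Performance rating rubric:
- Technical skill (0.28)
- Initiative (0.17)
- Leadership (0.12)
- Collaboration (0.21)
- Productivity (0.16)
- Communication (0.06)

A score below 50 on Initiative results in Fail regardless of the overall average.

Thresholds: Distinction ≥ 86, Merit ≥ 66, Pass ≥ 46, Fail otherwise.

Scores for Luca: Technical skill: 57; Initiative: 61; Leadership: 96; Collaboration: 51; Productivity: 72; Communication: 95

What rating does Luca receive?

Initiative score 61 ≥ 50: minimum met.
Weighted total:
  Technical skill 57 × 0.28 = 15.96
  Initiative 61 × 0.17 = 10.37
  Leadership 96 × 0.12 = 11.52
  Collaboration 51 × 0.21 = 10.71
  Productivity 72 × 0.16 = 11.52
  Communication 95 × 0.06 = 5.7
Sum = 65.78
65.78 is ≥ 46 and < 66 → Pass

Pass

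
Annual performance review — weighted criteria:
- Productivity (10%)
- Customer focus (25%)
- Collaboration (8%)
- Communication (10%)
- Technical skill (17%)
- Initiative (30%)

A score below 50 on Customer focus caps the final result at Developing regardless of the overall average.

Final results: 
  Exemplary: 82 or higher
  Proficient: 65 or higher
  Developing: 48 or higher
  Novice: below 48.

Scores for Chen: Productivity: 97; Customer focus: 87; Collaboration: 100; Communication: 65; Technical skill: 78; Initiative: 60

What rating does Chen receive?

Customer focus score 87 ≥ 50: minimum met.
Weighted total:
  Productivity 97 × 0.1 = 9.7
  Customer focus 87 × 0.25 = 21.75
  Collaboration 100 × 0.08 = 8
  Communication 65 × 0.1 = 6.5
  Technical skill 78 × 0.17 = 13.26
  Initiative 60 × 0.3 = 18
Sum = 77.21
77.21 is ≥ 65 and < 82 → Proficient

Proficient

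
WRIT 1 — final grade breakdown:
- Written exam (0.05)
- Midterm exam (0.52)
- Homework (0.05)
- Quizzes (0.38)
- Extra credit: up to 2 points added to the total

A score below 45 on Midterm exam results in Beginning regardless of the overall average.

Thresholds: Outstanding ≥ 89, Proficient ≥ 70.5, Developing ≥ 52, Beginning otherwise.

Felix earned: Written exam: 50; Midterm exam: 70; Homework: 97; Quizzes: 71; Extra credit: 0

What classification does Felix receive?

Proficient

Midterm exam score 70 ≥ 45: minimum met.
Weighted total:
  Written exam 50 × 0.05 = 2.5
  Midterm exam 70 × 0.52 = 36.4
  Homework 97 × 0.05 = 4.85
  Quizzes 71 × 0.38 = 26.98
Sum = 70.73
Extra credit: 70.73 + 0 = 70.73
70.73 is ≥ 70.5 and < 89 → Proficient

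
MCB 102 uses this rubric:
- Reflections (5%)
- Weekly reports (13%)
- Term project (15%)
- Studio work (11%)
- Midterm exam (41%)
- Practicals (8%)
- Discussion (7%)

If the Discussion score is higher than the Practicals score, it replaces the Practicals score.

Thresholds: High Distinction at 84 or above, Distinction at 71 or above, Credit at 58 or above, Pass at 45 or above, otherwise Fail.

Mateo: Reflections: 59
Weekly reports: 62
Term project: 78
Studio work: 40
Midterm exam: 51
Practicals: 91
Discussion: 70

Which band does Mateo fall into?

Credit

Discussion (70) ≤ Practicals (91), so Practicals stays at 91.
Weighted total:
  Reflections 59 × 0.05 = 2.95
  Weekly reports 62 × 0.13 = 8.06
  Term project 78 × 0.15 = 11.7
  Studio work 40 × 0.11 = 4.4
  Midterm exam 51 × 0.41 = 20.91
  Practicals 91 × 0.08 = 7.28
  Discussion 70 × 0.07 = 4.9
Sum = 60.2
60.2 is ≥ 58 and < 71 → Credit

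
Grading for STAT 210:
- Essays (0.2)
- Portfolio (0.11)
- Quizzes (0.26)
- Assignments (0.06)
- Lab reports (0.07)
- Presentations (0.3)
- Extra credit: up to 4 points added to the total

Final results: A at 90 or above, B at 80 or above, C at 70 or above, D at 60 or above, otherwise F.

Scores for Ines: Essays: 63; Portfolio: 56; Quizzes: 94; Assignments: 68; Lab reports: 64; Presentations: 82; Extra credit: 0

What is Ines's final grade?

Weighted total:
  Essays 63 × 0.2 = 12.6
  Portfolio 56 × 0.11 = 6.16
  Quizzes 94 × 0.26 = 24.44
  Assignments 68 × 0.06 = 4.08
  Lab reports 64 × 0.07 = 4.48
  Presentations 82 × 0.3 = 24.6
Sum = 76.36
Extra credit: 76.36 + 0 = 76.36
76.36 is ≥ 70 and < 80 → C

C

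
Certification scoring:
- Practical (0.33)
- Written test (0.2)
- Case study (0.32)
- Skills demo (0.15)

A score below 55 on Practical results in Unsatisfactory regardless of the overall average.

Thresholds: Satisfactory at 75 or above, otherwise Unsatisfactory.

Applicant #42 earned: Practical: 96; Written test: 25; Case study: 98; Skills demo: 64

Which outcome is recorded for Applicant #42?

Practical score 96 ≥ 55: minimum met.
Weighted total:
  Practical 96 × 0.33 = 31.68
  Written test 25 × 0.2 = 5
  Case study 98 × 0.32 = 31.36
  Skills demo 64 × 0.15 = 9.6
Sum = 77.64
77.64 ≥ 75 → Satisfactory

Satisfactory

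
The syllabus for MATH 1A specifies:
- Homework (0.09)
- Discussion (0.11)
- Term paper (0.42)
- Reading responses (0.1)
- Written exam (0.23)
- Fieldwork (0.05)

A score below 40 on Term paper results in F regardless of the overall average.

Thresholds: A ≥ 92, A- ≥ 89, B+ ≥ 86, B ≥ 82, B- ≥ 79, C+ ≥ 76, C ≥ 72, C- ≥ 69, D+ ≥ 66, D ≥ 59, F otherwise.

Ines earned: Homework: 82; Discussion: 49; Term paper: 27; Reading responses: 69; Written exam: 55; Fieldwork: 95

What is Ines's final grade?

Term paper score 27 < 40: minimum not met.
Weighted total:
  Homework 82 × 0.09 = 7.38
  Discussion 49 × 0.11 = 5.39
  Term paper 27 × 0.42 = 11.34
  Reading responses 69 × 0.1 = 6.9
  Written exam 55 × 0.23 = 12.65
  Fieldwork 95 × 0.05 = 4.75
Sum = 48.41
Because the Term paper minimum was not met, the result is F.

F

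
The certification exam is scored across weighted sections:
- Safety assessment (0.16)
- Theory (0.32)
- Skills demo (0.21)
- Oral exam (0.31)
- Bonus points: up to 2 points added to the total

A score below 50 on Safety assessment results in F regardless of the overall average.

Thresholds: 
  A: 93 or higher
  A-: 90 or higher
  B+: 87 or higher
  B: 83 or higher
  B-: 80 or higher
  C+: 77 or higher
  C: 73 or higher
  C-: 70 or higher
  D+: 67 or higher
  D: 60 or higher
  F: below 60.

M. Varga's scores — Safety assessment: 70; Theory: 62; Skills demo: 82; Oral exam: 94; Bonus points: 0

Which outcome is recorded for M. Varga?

Safety assessment score 70 ≥ 50: minimum met.
Weighted total:
  Safety assessment 70 × 0.16 = 11.2
  Theory 62 × 0.32 = 19.84
  Skills demo 82 × 0.21 = 17.22
  Oral exam 94 × 0.31 = 29.14
Sum = 77.4
Bonus points: 77.4 + 0 = 77.4
77.4 is ≥ 77 and < 80 → C+

C+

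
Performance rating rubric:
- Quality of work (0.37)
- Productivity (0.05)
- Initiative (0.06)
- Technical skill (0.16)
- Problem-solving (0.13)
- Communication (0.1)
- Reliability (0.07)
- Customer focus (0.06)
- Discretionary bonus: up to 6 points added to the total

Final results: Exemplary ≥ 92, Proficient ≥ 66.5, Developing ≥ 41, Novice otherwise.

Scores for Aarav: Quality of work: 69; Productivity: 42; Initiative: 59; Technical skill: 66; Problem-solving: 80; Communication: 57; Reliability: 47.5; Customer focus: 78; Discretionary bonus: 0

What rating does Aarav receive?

Weighted total:
  Quality of work 69 × 0.37 = 25.53
  Productivity 42 × 0.05 = 2.1
  Initiative 59 × 0.06 = 3.54
  Technical skill 66 × 0.16 = 10.56
  Problem-solving 80 × 0.13 = 10.4
  Communication 57 × 0.1 = 5.7
  Reliability 47.5 × 0.07 = 3.325
  Customer focus 78 × 0.06 = 4.68
Sum = 65.835
Discretionary bonus: 65.835 + 0 = 65.835
65.835 is ≥ 41 and < 66.5 → Developing

Developing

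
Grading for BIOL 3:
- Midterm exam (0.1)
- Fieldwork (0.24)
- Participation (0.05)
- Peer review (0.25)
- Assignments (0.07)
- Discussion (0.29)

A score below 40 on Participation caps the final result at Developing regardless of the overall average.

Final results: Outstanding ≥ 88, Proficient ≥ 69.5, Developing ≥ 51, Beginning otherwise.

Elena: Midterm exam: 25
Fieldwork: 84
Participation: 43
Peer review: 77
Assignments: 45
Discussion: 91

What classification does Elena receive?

Proficient

Participation score 43 ≥ 40: minimum met.
Weighted total:
  Midterm exam 25 × 0.1 = 2.5
  Fieldwork 84 × 0.24 = 20.16
  Participation 43 × 0.05 = 2.15
  Peer review 77 × 0.25 = 19.25
  Assignments 45 × 0.07 = 3.15
  Discussion 91 × 0.29 = 26.39
Sum = 73.6
73.6 is ≥ 69.5 and < 88 → Proficient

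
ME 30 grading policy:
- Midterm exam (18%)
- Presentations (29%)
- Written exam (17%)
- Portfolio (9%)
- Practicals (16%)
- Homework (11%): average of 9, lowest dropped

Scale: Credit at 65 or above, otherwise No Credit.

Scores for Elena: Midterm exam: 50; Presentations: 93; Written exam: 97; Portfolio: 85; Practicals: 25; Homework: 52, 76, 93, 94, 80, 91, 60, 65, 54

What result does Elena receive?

Homework: drop 52 → average of remaining 8 = 613/8 = 76.625
Weighted total:
  Midterm exam 50 × 0.18 = 9
  Presentations 93 × 0.29 = 26.97
  Written exam 97 × 0.17 = 16.49
  Portfolio 85 × 0.09 = 7.65
  Practicals 25 × 0.16 = 4
  Homework 76.625 × 0.11 = 8.42875
Sum = 72.53875
72.53875 ≥ 65 → Credit

Credit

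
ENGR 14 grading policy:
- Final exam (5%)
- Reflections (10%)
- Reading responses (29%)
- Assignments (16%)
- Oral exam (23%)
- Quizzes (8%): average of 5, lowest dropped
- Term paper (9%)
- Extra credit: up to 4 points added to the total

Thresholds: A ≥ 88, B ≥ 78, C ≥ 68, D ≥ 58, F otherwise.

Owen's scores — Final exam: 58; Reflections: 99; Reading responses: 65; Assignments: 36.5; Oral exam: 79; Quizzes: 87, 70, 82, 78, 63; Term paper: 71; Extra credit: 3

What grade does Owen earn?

C

Quizzes: drop 63 → average of remaining 4 = 317/4 = 79.25
Weighted total:
  Final exam 58 × 0.05 = 2.9
  Reflections 99 × 0.1 = 9.9
  Reading responses 65 × 0.29 = 18.85
  Assignments 36.5 × 0.16 = 5.84
  Oral exam 79 × 0.23 = 18.17
  Quizzes 79.25 × 0.08 = 6.34
  Term paper 71 × 0.09 = 6.39
Sum = 68.39
Extra credit: 68.39 + 3 = 71.39
71.39 is ≥ 68 and < 78 → C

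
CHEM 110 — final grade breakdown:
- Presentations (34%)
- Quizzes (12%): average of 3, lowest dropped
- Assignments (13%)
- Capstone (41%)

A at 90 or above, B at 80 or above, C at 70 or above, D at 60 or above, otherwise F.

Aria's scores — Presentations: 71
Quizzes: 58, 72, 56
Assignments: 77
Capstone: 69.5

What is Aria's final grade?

C

Quizzes: drop 56 → average of remaining 2 = 130/2 = 65
Weighted total:
  Presentations 71 × 0.34 = 24.14
  Quizzes 65 × 0.12 = 7.8
  Assignments 77 × 0.13 = 10.01
  Capstone 69.5 × 0.41 = 28.495
Sum = 70.445
70.445 is ≥ 70 and < 80 → C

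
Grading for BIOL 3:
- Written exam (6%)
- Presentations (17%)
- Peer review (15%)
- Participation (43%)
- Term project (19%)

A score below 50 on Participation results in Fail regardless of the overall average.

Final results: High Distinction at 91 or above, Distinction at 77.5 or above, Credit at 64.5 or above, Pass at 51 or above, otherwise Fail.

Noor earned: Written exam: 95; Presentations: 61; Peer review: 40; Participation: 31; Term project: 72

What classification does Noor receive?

Participation score 31 < 50: minimum not met.
Weighted total:
  Written exam 95 × 0.06 = 5.7
  Presentations 61 × 0.17 = 10.37
  Peer review 40 × 0.15 = 6
  Participation 31 × 0.43 = 13.33
  Term project 72 × 0.19 = 13.68
Sum = 49.08
Because the Participation minimum was not met, the result is Fail.

Fail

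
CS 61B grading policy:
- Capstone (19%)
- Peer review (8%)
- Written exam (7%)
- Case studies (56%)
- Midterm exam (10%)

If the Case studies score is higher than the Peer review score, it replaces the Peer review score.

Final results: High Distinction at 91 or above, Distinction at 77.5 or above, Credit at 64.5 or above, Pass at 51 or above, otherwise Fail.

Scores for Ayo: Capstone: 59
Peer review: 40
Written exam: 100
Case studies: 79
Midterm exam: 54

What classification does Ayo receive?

Case studies (79) > Peer review (40), so Peer review counts as 79.
Weighted total:
  Capstone 59 × 0.19 = 11.21
  Peer review 79 × 0.08 = 6.32
  Written exam 100 × 0.07 = 7
  Case studies 79 × 0.56 = 44.24
  Midterm exam 54 × 0.1 = 5.4
Sum = 74.17
74.17 is ≥ 64.5 and < 77.5 → Credit

Credit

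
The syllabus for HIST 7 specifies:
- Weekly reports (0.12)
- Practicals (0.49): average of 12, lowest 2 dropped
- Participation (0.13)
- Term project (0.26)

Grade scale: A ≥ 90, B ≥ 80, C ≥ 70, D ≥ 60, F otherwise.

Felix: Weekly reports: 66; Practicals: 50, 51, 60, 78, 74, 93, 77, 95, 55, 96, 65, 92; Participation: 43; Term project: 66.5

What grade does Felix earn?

D

Practicals: drop 50, 51 → average of remaining 10 = 785/10 = 78.5
Weighted total:
  Weekly reports 66 × 0.12 = 7.92
  Practicals 78.5 × 0.49 = 38.465
  Participation 43 × 0.13 = 5.59
  Term project 66.5 × 0.26 = 17.29
Sum = 69.265
69.265 is ≥ 60 and < 70 → D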